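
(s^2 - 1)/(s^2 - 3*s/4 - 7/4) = 4*(s - 1)/(4*s - 7)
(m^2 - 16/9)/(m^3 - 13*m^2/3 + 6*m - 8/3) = (m + 4/3)/(m^2 - 3*m + 2)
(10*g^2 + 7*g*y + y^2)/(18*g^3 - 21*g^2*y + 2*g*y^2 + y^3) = (10*g^2 + 7*g*y + y^2)/(18*g^3 - 21*g^2*y + 2*g*y^2 + y^3)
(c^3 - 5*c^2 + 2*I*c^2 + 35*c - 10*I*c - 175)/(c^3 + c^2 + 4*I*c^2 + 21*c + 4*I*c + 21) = (c^2 - 5*c*(1 + I) + 25*I)/(c^2 + c*(1 - 3*I) - 3*I)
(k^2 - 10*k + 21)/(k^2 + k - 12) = (k - 7)/(k + 4)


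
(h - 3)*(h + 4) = h^2 + h - 12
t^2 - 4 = (t - 2)*(t + 2)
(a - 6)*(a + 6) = a^2 - 36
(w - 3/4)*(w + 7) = w^2 + 25*w/4 - 21/4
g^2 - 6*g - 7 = (g - 7)*(g + 1)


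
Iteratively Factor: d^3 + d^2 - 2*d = (d + 2)*(d^2 - d) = (d - 1)*(d + 2)*(d)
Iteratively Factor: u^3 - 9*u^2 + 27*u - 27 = (u - 3)*(u^2 - 6*u + 9) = (u - 3)^2*(u - 3)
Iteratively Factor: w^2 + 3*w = (w + 3)*(w)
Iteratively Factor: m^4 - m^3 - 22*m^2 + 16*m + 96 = (m + 4)*(m^3 - 5*m^2 - 2*m + 24) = (m - 3)*(m + 4)*(m^2 - 2*m - 8) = (m - 4)*(m - 3)*(m + 4)*(m + 2)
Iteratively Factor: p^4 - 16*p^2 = (p)*(p^3 - 16*p) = p^2*(p^2 - 16) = p^2*(p - 4)*(p + 4)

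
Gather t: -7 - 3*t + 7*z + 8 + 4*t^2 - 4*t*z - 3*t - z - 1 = 4*t^2 + t*(-4*z - 6) + 6*z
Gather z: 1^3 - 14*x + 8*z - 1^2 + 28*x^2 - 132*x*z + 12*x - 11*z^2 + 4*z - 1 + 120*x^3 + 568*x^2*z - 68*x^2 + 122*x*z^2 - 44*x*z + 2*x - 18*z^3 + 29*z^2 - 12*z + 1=120*x^3 - 40*x^2 - 18*z^3 + z^2*(122*x + 18) + z*(568*x^2 - 176*x)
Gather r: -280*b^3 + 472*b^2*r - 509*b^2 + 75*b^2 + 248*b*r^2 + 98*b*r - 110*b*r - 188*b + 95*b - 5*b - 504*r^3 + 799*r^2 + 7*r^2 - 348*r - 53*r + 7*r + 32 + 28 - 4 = -280*b^3 - 434*b^2 - 98*b - 504*r^3 + r^2*(248*b + 806) + r*(472*b^2 - 12*b - 394) + 56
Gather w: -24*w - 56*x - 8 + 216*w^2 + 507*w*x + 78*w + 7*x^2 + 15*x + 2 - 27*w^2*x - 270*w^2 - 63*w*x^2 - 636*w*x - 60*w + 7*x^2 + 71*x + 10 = w^2*(-27*x - 54) + w*(-63*x^2 - 129*x - 6) + 14*x^2 + 30*x + 4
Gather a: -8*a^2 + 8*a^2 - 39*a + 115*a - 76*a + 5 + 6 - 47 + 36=0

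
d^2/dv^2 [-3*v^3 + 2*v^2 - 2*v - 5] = 4 - 18*v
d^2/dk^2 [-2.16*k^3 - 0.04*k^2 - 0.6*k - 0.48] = -12.96*k - 0.08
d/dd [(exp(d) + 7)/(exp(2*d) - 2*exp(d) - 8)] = (2*(1 - exp(d))*(exp(d) + 7) + exp(2*d) - 2*exp(d) - 8)*exp(d)/(-exp(2*d) + 2*exp(d) + 8)^2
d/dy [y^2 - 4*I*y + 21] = 2*y - 4*I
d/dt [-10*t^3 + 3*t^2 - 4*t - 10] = -30*t^2 + 6*t - 4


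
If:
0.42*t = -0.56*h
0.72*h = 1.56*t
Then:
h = 0.00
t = 0.00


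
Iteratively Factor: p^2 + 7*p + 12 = (p + 3)*(p + 4)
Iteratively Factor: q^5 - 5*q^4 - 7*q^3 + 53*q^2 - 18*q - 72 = (q - 4)*(q^4 - q^3 - 11*q^2 + 9*q + 18) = (q - 4)*(q + 1)*(q^3 - 2*q^2 - 9*q + 18) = (q - 4)*(q + 1)*(q + 3)*(q^2 - 5*q + 6) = (q - 4)*(q - 3)*(q + 1)*(q + 3)*(q - 2)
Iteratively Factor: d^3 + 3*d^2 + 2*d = (d + 1)*(d^2 + 2*d) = d*(d + 1)*(d + 2)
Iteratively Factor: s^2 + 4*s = (s)*(s + 4)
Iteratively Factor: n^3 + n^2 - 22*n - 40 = (n + 4)*(n^2 - 3*n - 10) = (n + 2)*(n + 4)*(n - 5)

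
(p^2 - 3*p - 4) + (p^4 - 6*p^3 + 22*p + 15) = p^4 - 6*p^3 + p^2 + 19*p + 11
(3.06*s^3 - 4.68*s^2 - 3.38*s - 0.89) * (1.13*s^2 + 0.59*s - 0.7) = 3.4578*s^5 - 3.483*s^4 - 8.7226*s^3 + 0.2761*s^2 + 1.8409*s + 0.623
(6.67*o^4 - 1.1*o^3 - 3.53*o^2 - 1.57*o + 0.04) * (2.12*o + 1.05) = 14.1404*o^5 + 4.6715*o^4 - 8.6386*o^3 - 7.0349*o^2 - 1.5637*o + 0.042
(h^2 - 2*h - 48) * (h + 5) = h^3 + 3*h^2 - 58*h - 240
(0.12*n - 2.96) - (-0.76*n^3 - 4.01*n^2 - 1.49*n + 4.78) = 0.76*n^3 + 4.01*n^2 + 1.61*n - 7.74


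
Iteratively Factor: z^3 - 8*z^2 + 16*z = (z - 4)*(z^2 - 4*z) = (z - 4)^2*(z)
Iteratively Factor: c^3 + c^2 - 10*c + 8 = (c - 2)*(c^2 + 3*c - 4) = (c - 2)*(c + 4)*(c - 1)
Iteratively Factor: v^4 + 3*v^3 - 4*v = (v)*(v^3 + 3*v^2 - 4) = v*(v - 1)*(v^2 + 4*v + 4) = v*(v - 1)*(v + 2)*(v + 2)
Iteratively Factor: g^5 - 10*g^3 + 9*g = (g)*(g^4 - 10*g^2 + 9) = g*(g - 3)*(g^3 + 3*g^2 - g - 3) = g*(g - 3)*(g - 1)*(g^2 + 4*g + 3) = g*(g - 3)*(g - 1)*(g + 1)*(g + 3)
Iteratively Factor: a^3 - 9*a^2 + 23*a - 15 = (a - 5)*(a^2 - 4*a + 3) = (a - 5)*(a - 3)*(a - 1)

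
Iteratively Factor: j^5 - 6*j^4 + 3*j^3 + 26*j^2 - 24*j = (j - 1)*(j^4 - 5*j^3 - 2*j^2 + 24*j) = (j - 4)*(j - 1)*(j^3 - j^2 - 6*j) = (j - 4)*(j - 3)*(j - 1)*(j^2 + 2*j) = j*(j - 4)*(j - 3)*(j - 1)*(j + 2)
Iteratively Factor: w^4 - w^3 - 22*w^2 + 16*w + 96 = (w + 4)*(w^3 - 5*w^2 - 2*w + 24) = (w - 3)*(w + 4)*(w^2 - 2*w - 8) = (w - 3)*(w + 2)*(w + 4)*(w - 4)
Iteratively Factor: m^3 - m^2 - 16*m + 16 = (m + 4)*(m^2 - 5*m + 4) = (m - 1)*(m + 4)*(m - 4)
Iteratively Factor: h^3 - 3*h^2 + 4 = (h - 2)*(h^2 - h - 2) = (h - 2)^2*(h + 1)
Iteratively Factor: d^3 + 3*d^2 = (d)*(d^2 + 3*d) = d^2*(d + 3)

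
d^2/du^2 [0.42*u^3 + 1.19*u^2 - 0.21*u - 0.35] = 2.52*u + 2.38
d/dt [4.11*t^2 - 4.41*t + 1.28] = 8.22*t - 4.41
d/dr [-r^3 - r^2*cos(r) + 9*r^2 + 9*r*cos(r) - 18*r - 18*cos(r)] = r^2*sin(r) - 3*r^2 - 9*r*sin(r) - 2*r*cos(r) + 18*r + 18*sin(r) + 9*cos(r) - 18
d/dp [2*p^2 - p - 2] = 4*p - 1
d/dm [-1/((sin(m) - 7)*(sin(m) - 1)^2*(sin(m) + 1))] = 4*(sin(m)^2 - 5*sin(m) - 2)/((sin(m) - 7)^2*(sin(m) - 1)*cos(m)^3)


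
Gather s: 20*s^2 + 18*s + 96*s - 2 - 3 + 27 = 20*s^2 + 114*s + 22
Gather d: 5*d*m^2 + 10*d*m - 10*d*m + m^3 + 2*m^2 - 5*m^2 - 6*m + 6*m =5*d*m^2 + m^3 - 3*m^2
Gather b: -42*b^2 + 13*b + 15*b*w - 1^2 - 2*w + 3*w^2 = -42*b^2 + b*(15*w + 13) + 3*w^2 - 2*w - 1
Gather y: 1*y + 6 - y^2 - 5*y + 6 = -y^2 - 4*y + 12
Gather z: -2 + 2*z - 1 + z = 3*z - 3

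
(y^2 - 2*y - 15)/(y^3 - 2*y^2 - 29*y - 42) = (y - 5)/(y^2 - 5*y - 14)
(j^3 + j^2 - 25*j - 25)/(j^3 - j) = (j^2 - 25)/(j*(j - 1))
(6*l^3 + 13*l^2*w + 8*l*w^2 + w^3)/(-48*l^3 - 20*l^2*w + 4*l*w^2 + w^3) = (l^2 + 2*l*w + w^2)/(-8*l^2 - 2*l*w + w^2)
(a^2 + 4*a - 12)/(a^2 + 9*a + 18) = (a - 2)/(a + 3)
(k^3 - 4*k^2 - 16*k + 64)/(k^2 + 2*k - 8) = (k^2 - 8*k + 16)/(k - 2)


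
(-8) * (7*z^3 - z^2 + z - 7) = -56*z^3 + 8*z^2 - 8*z + 56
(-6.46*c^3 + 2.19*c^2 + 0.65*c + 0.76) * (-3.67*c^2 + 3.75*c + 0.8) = 23.7082*c^5 - 32.2623*c^4 + 0.659*c^3 + 1.4003*c^2 + 3.37*c + 0.608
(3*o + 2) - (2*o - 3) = o + 5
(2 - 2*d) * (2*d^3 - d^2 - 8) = -4*d^4 + 6*d^3 - 2*d^2 + 16*d - 16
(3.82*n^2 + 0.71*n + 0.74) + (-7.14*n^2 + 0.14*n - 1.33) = -3.32*n^2 + 0.85*n - 0.59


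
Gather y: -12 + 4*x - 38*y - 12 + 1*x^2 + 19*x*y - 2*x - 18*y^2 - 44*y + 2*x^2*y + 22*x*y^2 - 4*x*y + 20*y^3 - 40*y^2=x^2 + 2*x + 20*y^3 + y^2*(22*x - 58) + y*(2*x^2 + 15*x - 82) - 24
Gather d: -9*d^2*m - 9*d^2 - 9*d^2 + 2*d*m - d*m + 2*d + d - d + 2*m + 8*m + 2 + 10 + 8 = d^2*(-9*m - 18) + d*(m + 2) + 10*m + 20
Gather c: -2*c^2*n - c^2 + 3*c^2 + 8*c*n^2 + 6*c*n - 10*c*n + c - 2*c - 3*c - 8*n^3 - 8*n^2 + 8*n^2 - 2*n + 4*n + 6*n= c^2*(2 - 2*n) + c*(8*n^2 - 4*n - 4) - 8*n^3 + 8*n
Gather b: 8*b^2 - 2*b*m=8*b^2 - 2*b*m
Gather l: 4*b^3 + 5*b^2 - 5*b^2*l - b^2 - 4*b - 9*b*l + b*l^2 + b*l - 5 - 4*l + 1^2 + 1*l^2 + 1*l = 4*b^3 + 4*b^2 - 4*b + l^2*(b + 1) + l*(-5*b^2 - 8*b - 3) - 4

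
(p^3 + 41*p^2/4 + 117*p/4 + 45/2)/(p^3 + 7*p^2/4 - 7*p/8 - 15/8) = 2*(p^2 + 9*p + 18)/(2*p^2 + p - 3)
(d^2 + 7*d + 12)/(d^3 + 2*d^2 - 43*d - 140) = (d + 3)/(d^2 - 2*d - 35)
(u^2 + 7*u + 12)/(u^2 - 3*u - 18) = (u + 4)/(u - 6)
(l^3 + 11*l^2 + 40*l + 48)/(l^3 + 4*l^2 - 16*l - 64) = (l + 3)/(l - 4)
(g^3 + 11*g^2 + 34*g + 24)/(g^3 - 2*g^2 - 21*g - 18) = (g^2 + 10*g + 24)/(g^2 - 3*g - 18)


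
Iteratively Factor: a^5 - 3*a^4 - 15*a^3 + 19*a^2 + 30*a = (a + 3)*(a^4 - 6*a^3 + 3*a^2 + 10*a) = (a - 5)*(a + 3)*(a^3 - a^2 - 2*a) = a*(a - 5)*(a + 3)*(a^2 - a - 2) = a*(a - 5)*(a + 1)*(a + 3)*(a - 2)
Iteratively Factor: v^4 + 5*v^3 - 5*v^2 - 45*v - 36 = (v + 3)*(v^3 + 2*v^2 - 11*v - 12) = (v - 3)*(v + 3)*(v^2 + 5*v + 4) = (v - 3)*(v + 1)*(v + 3)*(v + 4)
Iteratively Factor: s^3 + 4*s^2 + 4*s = (s)*(s^2 + 4*s + 4) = s*(s + 2)*(s + 2)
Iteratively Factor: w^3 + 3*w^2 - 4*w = (w - 1)*(w^2 + 4*w) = w*(w - 1)*(w + 4)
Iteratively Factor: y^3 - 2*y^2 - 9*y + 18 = (y + 3)*(y^2 - 5*y + 6) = (y - 2)*(y + 3)*(y - 3)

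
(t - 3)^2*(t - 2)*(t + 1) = t^4 - 7*t^3 + 13*t^2 + 3*t - 18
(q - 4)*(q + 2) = q^2 - 2*q - 8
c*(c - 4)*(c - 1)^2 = c^4 - 6*c^3 + 9*c^2 - 4*c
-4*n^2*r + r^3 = r*(-2*n + r)*(2*n + r)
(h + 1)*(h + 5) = h^2 + 6*h + 5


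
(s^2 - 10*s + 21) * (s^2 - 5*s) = s^4 - 15*s^3 + 71*s^2 - 105*s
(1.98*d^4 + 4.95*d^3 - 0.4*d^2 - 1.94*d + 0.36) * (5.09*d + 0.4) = 10.0782*d^5 + 25.9875*d^4 - 0.0559999999999998*d^3 - 10.0346*d^2 + 1.0564*d + 0.144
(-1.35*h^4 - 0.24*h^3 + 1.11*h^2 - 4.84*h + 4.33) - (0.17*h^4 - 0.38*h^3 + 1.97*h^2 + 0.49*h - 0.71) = -1.52*h^4 + 0.14*h^3 - 0.86*h^2 - 5.33*h + 5.04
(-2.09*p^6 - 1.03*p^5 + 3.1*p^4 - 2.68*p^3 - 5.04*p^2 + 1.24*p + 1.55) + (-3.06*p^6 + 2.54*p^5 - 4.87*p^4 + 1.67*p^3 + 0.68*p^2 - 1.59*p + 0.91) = -5.15*p^6 + 1.51*p^5 - 1.77*p^4 - 1.01*p^3 - 4.36*p^2 - 0.35*p + 2.46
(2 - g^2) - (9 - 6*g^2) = 5*g^2 - 7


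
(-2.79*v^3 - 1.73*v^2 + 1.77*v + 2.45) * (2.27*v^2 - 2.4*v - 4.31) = -6.3333*v^5 + 2.7689*v^4 + 20.1948*v^3 + 8.7698*v^2 - 13.5087*v - 10.5595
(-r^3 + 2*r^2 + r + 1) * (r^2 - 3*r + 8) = -r^5 + 5*r^4 - 13*r^3 + 14*r^2 + 5*r + 8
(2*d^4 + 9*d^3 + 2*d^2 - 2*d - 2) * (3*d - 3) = 6*d^5 + 21*d^4 - 21*d^3 - 12*d^2 + 6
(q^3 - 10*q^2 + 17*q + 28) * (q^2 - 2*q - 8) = q^5 - 12*q^4 + 29*q^3 + 74*q^2 - 192*q - 224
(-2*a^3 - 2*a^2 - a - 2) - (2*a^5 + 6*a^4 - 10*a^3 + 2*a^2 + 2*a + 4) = -2*a^5 - 6*a^4 + 8*a^3 - 4*a^2 - 3*a - 6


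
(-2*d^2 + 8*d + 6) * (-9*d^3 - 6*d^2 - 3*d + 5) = 18*d^5 - 60*d^4 - 96*d^3 - 70*d^2 + 22*d + 30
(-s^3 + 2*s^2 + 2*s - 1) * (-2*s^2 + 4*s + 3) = 2*s^5 - 8*s^4 + s^3 + 16*s^2 + 2*s - 3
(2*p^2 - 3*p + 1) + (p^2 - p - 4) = 3*p^2 - 4*p - 3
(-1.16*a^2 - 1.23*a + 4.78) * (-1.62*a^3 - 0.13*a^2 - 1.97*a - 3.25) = 1.8792*a^5 + 2.1434*a^4 - 5.2985*a^3 + 5.5717*a^2 - 5.4191*a - 15.535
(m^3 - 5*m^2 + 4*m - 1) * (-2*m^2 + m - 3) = -2*m^5 + 11*m^4 - 16*m^3 + 21*m^2 - 13*m + 3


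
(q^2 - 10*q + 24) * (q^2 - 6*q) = q^4 - 16*q^3 + 84*q^2 - 144*q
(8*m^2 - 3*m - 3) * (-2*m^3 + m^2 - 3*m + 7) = -16*m^5 + 14*m^4 - 21*m^3 + 62*m^2 - 12*m - 21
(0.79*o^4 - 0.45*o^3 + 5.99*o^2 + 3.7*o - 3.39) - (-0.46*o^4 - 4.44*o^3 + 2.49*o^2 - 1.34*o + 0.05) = 1.25*o^4 + 3.99*o^3 + 3.5*o^2 + 5.04*o - 3.44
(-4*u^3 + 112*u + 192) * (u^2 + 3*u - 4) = -4*u^5 - 12*u^4 + 128*u^3 + 528*u^2 + 128*u - 768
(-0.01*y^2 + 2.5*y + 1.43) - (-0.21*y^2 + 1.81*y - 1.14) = 0.2*y^2 + 0.69*y + 2.57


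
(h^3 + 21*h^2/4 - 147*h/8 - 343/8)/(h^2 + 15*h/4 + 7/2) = (2*h^2 + 7*h - 49)/(2*(h + 2))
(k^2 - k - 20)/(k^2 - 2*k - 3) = (-k^2 + k + 20)/(-k^2 + 2*k + 3)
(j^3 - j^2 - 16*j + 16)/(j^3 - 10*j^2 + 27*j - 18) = (j^2 - 16)/(j^2 - 9*j + 18)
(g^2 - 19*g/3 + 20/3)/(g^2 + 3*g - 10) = (3*g^2 - 19*g + 20)/(3*(g^2 + 3*g - 10))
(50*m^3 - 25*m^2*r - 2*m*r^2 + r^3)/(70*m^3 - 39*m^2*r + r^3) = (5*m + r)/(7*m + r)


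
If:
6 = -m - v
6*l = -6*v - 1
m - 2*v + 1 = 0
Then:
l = 3/2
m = -13/3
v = -5/3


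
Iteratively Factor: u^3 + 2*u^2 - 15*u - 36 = (u - 4)*(u^2 + 6*u + 9) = (u - 4)*(u + 3)*(u + 3)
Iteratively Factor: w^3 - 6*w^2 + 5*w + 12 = (w + 1)*(w^2 - 7*w + 12) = (w - 4)*(w + 1)*(w - 3)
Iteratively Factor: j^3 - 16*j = (j - 4)*(j^2 + 4*j) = j*(j - 4)*(j + 4)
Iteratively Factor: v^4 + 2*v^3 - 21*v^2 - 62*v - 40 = (v + 2)*(v^3 - 21*v - 20) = (v + 1)*(v + 2)*(v^2 - v - 20) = (v + 1)*(v + 2)*(v + 4)*(v - 5)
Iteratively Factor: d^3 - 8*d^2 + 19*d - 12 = (d - 3)*(d^2 - 5*d + 4) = (d - 3)*(d - 1)*(d - 4)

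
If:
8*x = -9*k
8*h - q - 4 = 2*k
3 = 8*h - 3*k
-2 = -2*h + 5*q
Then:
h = 12/17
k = 15/17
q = -2/17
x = -135/136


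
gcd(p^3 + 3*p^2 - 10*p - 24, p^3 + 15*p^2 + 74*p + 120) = p + 4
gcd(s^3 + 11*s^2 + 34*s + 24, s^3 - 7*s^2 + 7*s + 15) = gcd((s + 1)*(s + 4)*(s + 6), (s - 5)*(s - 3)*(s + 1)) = s + 1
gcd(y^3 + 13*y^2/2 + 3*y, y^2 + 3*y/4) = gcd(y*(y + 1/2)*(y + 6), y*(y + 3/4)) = y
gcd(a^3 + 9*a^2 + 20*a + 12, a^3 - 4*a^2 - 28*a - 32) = a + 2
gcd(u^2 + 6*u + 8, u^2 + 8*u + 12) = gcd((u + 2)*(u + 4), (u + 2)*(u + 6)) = u + 2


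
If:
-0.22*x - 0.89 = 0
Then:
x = -4.05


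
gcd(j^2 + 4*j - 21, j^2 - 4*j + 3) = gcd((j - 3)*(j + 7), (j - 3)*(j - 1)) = j - 3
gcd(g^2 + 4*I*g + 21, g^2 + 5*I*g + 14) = g + 7*I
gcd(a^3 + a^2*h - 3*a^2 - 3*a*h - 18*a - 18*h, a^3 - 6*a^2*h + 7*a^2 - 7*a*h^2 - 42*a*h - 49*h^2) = a + h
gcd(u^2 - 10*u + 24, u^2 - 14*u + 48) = u - 6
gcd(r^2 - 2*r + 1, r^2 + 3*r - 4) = r - 1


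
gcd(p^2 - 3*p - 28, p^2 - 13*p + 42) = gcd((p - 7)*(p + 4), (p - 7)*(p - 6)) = p - 7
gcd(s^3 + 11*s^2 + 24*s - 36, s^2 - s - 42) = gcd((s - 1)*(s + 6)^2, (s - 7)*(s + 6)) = s + 6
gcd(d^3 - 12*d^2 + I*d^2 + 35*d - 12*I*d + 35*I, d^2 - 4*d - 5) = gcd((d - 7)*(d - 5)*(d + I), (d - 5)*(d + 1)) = d - 5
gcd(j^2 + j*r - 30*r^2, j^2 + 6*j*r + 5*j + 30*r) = j + 6*r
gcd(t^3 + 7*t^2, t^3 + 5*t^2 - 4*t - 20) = 1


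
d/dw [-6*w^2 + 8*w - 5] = 8 - 12*w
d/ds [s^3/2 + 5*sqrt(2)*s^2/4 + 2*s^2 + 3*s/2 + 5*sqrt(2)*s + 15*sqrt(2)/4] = 3*s^2/2 + 5*sqrt(2)*s/2 + 4*s + 3/2 + 5*sqrt(2)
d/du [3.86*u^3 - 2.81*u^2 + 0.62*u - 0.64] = 11.58*u^2 - 5.62*u + 0.62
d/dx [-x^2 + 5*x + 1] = 5 - 2*x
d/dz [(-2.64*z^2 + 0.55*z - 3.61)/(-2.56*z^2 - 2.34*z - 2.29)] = (7.5856*z^2 - 6.392*z - 9.7069)/(6.5536*z^4 + 11.9808*z^3 + 17.2004*z^2 + 10.7172*z + 5.2441)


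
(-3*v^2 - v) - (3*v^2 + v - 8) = -6*v^2 - 2*v + 8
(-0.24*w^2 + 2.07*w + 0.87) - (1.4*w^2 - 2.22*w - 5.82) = -1.64*w^2 + 4.29*w + 6.69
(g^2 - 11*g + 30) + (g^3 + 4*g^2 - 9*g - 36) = g^3 + 5*g^2 - 20*g - 6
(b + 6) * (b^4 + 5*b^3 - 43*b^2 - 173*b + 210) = b^5 + 11*b^4 - 13*b^3 - 431*b^2 - 828*b + 1260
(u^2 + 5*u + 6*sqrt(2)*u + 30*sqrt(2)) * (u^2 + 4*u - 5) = u^4 + 6*sqrt(2)*u^3 + 9*u^3 + 15*u^2 + 54*sqrt(2)*u^2 - 25*u + 90*sqrt(2)*u - 150*sqrt(2)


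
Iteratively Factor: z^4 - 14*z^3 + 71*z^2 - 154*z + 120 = (z - 4)*(z^3 - 10*z^2 + 31*z - 30) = (z - 5)*(z - 4)*(z^2 - 5*z + 6) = (z - 5)*(z - 4)*(z - 3)*(z - 2)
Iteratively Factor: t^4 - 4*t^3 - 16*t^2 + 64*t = (t - 4)*(t^3 - 16*t) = t*(t - 4)*(t^2 - 16) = t*(t - 4)^2*(t + 4)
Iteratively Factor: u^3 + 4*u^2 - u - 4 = (u + 1)*(u^2 + 3*u - 4) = (u - 1)*(u + 1)*(u + 4)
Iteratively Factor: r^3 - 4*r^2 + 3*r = (r - 1)*(r^2 - 3*r) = (r - 3)*(r - 1)*(r)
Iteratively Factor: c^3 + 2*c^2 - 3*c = (c - 1)*(c^2 + 3*c) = (c - 1)*(c + 3)*(c)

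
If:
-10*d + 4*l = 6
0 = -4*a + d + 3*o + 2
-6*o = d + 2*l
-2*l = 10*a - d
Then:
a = -2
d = 17/4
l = 97/8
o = -19/4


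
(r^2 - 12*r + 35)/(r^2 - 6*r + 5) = (r - 7)/(r - 1)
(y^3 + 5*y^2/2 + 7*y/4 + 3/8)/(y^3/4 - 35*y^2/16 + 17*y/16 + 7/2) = 2*(8*y^3 + 20*y^2 + 14*y + 3)/(4*y^3 - 35*y^2 + 17*y + 56)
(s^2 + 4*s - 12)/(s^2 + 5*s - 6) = (s - 2)/(s - 1)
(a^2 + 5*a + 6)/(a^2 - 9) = (a + 2)/(a - 3)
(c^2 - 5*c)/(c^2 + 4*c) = (c - 5)/(c + 4)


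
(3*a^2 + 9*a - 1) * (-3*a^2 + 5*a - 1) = -9*a^4 - 12*a^3 + 45*a^2 - 14*a + 1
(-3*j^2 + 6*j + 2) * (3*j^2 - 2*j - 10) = -9*j^4 + 24*j^3 + 24*j^2 - 64*j - 20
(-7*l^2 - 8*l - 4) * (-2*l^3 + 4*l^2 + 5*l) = 14*l^5 - 12*l^4 - 59*l^3 - 56*l^2 - 20*l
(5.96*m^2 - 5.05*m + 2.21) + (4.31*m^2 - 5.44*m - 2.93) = 10.27*m^2 - 10.49*m - 0.72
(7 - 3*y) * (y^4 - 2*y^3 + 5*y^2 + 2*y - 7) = -3*y^5 + 13*y^4 - 29*y^3 + 29*y^2 + 35*y - 49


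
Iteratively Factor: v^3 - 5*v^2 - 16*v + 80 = (v - 4)*(v^2 - v - 20) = (v - 4)*(v + 4)*(v - 5)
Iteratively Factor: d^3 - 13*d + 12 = (d + 4)*(d^2 - 4*d + 3) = (d - 1)*(d + 4)*(d - 3)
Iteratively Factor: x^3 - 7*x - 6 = (x + 1)*(x^2 - x - 6) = (x + 1)*(x + 2)*(x - 3)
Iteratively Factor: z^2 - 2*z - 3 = (z - 3)*(z + 1)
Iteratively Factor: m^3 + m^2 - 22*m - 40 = (m - 5)*(m^2 + 6*m + 8) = (m - 5)*(m + 2)*(m + 4)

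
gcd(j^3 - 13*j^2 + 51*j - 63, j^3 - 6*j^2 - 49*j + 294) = j - 7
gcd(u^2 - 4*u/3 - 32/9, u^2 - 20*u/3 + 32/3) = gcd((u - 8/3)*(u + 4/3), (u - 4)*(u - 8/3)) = u - 8/3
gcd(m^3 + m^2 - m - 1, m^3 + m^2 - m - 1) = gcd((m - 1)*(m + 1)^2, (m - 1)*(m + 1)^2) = m^3 + m^2 - m - 1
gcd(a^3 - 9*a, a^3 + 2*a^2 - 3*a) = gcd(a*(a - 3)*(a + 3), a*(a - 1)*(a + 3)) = a^2 + 3*a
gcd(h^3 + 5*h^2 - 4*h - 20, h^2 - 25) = h + 5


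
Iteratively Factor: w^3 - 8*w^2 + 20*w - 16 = (w - 2)*(w^2 - 6*w + 8) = (w - 2)^2*(w - 4)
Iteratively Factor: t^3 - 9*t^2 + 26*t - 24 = (t - 3)*(t^2 - 6*t + 8) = (t - 4)*(t - 3)*(t - 2)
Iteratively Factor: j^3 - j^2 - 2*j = (j + 1)*(j^2 - 2*j) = (j - 2)*(j + 1)*(j)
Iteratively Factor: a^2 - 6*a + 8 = (a - 4)*(a - 2)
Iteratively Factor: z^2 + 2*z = (z + 2)*(z)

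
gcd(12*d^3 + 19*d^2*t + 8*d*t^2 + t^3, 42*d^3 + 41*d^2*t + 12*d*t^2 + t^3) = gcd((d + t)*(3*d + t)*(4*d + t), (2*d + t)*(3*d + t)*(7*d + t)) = 3*d + t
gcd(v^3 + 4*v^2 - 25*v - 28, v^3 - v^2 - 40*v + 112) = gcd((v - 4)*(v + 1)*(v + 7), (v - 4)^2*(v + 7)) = v^2 + 3*v - 28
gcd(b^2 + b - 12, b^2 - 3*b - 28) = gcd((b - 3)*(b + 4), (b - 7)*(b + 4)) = b + 4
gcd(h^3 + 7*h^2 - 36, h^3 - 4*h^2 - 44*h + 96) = h^2 + 4*h - 12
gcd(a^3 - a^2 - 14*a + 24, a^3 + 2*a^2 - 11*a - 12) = a^2 + a - 12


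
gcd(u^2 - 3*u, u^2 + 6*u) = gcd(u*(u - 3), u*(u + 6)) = u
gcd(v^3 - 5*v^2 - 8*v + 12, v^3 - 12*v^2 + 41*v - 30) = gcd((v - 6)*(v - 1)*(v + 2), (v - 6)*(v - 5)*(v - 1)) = v^2 - 7*v + 6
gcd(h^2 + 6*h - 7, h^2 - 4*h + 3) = h - 1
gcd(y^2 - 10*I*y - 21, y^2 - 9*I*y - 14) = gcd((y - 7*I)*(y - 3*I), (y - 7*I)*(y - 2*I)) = y - 7*I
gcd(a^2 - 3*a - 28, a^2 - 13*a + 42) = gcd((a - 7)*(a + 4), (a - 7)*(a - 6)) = a - 7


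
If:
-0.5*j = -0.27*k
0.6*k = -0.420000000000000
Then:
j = -0.38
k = -0.70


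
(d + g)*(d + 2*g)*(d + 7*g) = d^3 + 10*d^2*g + 23*d*g^2 + 14*g^3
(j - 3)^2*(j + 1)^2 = j^4 - 4*j^3 - 2*j^2 + 12*j + 9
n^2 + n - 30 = (n - 5)*(n + 6)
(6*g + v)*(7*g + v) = 42*g^2 + 13*g*v + v^2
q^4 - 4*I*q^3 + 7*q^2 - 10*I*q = q*(q - 5*I)*(q - I)*(q + 2*I)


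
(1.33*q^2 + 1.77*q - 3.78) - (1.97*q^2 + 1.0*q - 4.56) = -0.64*q^2 + 0.77*q + 0.78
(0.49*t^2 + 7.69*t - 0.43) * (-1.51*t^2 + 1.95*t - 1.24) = -0.7399*t^4 - 10.6564*t^3 + 15.0372*t^2 - 10.3741*t + 0.5332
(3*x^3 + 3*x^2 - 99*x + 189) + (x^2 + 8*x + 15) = 3*x^3 + 4*x^2 - 91*x + 204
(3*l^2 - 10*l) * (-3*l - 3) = -9*l^3 + 21*l^2 + 30*l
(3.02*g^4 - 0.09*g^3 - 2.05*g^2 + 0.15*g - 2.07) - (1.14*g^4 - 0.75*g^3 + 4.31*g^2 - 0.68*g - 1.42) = 1.88*g^4 + 0.66*g^3 - 6.36*g^2 + 0.83*g - 0.65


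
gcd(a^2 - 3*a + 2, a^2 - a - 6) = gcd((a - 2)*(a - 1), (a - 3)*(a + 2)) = 1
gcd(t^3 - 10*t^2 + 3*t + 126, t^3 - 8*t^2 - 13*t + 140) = t - 7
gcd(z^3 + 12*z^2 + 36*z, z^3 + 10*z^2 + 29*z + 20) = 1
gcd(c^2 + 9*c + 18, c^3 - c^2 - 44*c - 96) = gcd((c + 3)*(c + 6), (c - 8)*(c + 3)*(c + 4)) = c + 3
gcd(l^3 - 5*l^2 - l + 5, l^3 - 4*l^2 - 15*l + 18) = l - 1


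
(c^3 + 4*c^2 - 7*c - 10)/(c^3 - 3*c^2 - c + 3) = (c^2 + 3*c - 10)/(c^2 - 4*c + 3)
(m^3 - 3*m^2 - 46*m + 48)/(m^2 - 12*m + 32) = (m^2 + 5*m - 6)/(m - 4)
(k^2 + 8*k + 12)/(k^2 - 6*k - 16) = (k + 6)/(k - 8)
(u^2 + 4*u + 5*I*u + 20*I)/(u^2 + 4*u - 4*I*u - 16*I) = (u + 5*I)/(u - 4*I)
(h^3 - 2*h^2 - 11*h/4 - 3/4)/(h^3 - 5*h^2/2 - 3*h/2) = (h + 1/2)/h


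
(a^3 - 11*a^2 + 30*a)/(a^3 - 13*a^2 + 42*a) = (a - 5)/(a - 7)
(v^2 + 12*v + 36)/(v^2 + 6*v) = (v + 6)/v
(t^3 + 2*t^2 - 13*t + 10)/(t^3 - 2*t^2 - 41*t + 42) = (t^2 + 3*t - 10)/(t^2 - t - 42)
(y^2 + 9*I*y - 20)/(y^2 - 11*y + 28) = (y^2 + 9*I*y - 20)/(y^2 - 11*y + 28)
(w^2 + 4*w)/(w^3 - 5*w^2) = (w + 4)/(w*(w - 5))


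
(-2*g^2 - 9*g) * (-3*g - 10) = 6*g^3 + 47*g^2 + 90*g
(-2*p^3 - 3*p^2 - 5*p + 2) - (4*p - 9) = -2*p^3 - 3*p^2 - 9*p + 11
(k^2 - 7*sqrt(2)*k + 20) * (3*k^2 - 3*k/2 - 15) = 3*k^4 - 21*sqrt(2)*k^3 - 3*k^3/2 + 21*sqrt(2)*k^2/2 + 45*k^2 - 30*k + 105*sqrt(2)*k - 300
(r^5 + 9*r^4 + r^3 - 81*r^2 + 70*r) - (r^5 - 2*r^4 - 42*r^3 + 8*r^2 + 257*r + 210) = 11*r^4 + 43*r^3 - 89*r^2 - 187*r - 210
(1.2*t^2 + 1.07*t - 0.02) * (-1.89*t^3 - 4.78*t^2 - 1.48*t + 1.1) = -2.268*t^5 - 7.7583*t^4 - 6.8528*t^3 - 0.168*t^2 + 1.2066*t - 0.022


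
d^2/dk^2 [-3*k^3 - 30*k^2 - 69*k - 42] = -18*k - 60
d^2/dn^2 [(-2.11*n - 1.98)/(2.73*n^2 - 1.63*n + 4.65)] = (-(2.11*n + 1.98)*(5.46*n - 1.63)*(10.92*n - 3.26) + (34.5618*n + 3.9322)*(2.73*n^2 - 1.63*n + 4.65))/(2.73*n^2 - 1.63*n + 4.65)^3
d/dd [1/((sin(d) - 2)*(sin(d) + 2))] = -sin(2*d)/((sin(d) - 2)^2*(sin(d) + 2)^2)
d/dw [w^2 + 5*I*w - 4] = 2*w + 5*I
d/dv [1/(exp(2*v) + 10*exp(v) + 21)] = 2*(-exp(v) - 5)*exp(v)/(exp(2*v) + 10*exp(v) + 21)^2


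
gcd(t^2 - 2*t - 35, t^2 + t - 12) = 1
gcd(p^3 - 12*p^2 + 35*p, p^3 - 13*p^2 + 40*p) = p^2 - 5*p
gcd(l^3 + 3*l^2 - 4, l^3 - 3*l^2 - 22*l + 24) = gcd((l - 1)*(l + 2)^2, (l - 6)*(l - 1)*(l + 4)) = l - 1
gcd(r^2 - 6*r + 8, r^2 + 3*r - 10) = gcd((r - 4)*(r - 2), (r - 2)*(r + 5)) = r - 2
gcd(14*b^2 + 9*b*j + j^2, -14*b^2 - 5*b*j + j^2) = 2*b + j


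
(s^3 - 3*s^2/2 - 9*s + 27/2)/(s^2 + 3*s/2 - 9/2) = s - 3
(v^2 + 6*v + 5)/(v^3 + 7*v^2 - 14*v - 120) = (v + 1)/(v^2 + 2*v - 24)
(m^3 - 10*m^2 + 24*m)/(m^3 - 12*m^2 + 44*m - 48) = m/(m - 2)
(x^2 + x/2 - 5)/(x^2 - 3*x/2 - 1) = (2*x + 5)/(2*x + 1)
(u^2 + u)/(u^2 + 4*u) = (u + 1)/(u + 4)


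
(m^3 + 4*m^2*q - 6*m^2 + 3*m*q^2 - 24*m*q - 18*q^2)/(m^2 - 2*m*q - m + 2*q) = (m^3 + 4*m^2*q - 6*m^2 + 3*m*q^2 - 24*m*q - 18*q^2)/(m^2 - 2*m*q - m + 2*q)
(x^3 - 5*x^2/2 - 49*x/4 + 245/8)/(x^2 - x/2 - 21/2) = (x^2 + x - 35/4)/(x + 3)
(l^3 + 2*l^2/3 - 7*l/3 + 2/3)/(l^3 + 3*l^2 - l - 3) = (3*l^2 + 5*l - 2)/(3*(l^2 + 4*l + 3))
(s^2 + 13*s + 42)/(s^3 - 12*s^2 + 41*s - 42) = (s^2 + 13*s + 42)/(s^3 - 12*s^2 + 41*s - 42)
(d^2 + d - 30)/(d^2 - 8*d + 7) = (d^2 + d - 30)/(d^2 - 8*d + 7)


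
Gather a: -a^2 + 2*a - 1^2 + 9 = -a^2 + 2*a + 8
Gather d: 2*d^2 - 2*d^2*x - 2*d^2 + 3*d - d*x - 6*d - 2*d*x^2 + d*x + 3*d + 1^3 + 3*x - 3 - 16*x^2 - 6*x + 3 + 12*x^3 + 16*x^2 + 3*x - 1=-2*d^2*x - 2*d*x^2 + 12*x^3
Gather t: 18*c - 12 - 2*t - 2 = 18*c - 2*t - 14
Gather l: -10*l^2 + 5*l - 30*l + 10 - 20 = -10*l^2 - 25*l - 10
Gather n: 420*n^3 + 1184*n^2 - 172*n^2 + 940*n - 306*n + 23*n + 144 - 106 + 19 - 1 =420*n^3 + 1012*n^2 + 657*n + 56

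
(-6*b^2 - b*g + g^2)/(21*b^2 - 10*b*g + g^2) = (-2*b - g)/(7*b - g)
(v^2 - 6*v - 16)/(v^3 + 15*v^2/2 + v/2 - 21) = 2*(v - 8)/(2*v^2 + 11*v - 21)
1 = 1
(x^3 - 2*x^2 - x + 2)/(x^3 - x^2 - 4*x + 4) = (x + 1)/(x + 2)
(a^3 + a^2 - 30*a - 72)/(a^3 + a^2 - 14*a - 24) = (a^2 - 2*a - 24)/(a^2 - 2*a - 8)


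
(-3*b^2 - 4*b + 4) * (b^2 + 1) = -3*b^4 - 4*b^3 + b^2 - 4*b + 4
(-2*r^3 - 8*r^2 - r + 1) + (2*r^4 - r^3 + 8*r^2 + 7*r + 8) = 2*r^4 - 3*r^3 + 6*r + 9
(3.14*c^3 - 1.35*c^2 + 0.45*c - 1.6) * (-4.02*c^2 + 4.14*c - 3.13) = -12.6228*c^5 + 18.4266*c^4 - 17.2262*c^3 + 12.5205*c^2 - 8.0325*c + 5.008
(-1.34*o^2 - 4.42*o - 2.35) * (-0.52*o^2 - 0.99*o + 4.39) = 0.6968*o^4 + 3.625*o^3 - 0.2848*o^2 - 17.0773*o - 10.3165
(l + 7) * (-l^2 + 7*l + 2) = -l^3 + 51*l + 14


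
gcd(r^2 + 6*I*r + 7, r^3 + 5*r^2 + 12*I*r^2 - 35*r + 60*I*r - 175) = r + 7*I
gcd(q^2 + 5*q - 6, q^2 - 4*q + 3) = q - 1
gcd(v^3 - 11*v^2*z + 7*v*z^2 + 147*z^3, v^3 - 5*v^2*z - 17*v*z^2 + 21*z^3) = -v^2 + 4*v*z + 21*z^2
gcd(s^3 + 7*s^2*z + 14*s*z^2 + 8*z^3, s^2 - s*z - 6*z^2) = s + 2*z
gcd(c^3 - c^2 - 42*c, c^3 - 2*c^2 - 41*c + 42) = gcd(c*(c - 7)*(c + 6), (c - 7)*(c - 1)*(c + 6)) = c^2 - c - 42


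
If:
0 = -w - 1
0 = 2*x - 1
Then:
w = -1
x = 1/2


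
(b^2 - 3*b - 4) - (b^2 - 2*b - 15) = 11 - b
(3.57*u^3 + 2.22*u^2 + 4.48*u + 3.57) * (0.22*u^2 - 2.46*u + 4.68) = 0.7854*u^5 - 8.2938*u^4 + 12.232*u^3 + 0.154199999999998*u^2 + 12.1842*u + 16.7076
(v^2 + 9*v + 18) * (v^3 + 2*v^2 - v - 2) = v^5 + 11*v^4 + 35*v^3 + 25*v^2 - 36*v - 36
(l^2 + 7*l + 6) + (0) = l^2 + 7*l + 6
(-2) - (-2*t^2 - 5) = 2*t^2 + 3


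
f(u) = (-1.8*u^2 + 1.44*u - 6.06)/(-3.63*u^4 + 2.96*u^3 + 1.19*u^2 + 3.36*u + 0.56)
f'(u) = (1.44 - 3.6*u)/(-3.63*u^4 + 2.96*u^3 + 1.19*u^2 + 3.36*u + 0.56) + (-1.8*u^2 + 1.44*u - 6.06)*(14.52*u^3 - 8.88*u^2 - 2.38*u - 3.36)/(-3.63*u^4 + 2.96*u^3 + 1.19*u^2 + 3.36*u + 0.56)^2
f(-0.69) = 2.65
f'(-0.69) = 8.19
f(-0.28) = 17.62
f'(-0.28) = 167.83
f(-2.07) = 0.18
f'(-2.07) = 0.22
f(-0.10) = -26.75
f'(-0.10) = 378.74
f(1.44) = -7.04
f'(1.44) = -120.05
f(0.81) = -1.49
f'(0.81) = 0.88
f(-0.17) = -1131.77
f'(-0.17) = 661966.00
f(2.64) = 0.14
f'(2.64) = -0.19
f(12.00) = 0.00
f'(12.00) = -0.00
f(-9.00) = 0.01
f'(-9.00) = 0.00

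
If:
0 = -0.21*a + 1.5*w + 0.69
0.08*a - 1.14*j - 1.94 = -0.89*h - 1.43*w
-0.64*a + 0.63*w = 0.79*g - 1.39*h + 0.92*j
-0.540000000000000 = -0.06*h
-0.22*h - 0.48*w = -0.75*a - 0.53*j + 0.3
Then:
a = -0.56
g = 10.49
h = 9.00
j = 4.61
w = -0.54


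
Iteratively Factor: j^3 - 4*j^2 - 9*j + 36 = (j - 3)*(j^2 - j - 12) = (j - 4)*(j - 3)*(j + 3)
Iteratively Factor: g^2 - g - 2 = (g + 1)*(g - 2)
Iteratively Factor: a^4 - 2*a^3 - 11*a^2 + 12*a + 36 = (a - 3)*(a^3 + a^2 - 8*a - 12) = (a - 3)*(a + 2)*(a^2 - a - 6) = (a - 3)*(a + 2)^2*(a - 3)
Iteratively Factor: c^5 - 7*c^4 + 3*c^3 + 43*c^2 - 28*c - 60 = (c - 3)*(c^4 - 4*c^3 - 9*c^2 + 16*c + 20) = (c - 3)*(c - 2)*(c^3 - 2*c^2 - 13*c - 10) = (c - 3)*(c - 2)*(c + 1)*(c^2 - 3*c - 10) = (c - 5)*(c - 3)*(c - 2)*(c + 1)*(c + 2)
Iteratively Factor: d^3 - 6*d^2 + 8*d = (d)*(d^2 - 6*d + 8) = d*(d - 2)*(d - 4)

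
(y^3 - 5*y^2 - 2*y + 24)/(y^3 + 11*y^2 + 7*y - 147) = (y^2 - 2*y - 8)/(y^2 + 14*y + 49)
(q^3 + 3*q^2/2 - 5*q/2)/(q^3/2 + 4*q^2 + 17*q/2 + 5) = q*(2*q^2 + 3*q - 5)/(q^3 + 8*q^2 + 17*q + 10)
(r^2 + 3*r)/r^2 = (r + 3)/r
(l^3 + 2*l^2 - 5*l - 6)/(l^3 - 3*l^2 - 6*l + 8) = (l^3 + 2*l^2 - 5*l - 6)/(l^3 - 3*l^2 - 6*l + 8)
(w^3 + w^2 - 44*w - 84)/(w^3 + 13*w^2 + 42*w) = (w^2 - 5*w - 14)/(w*(w + 7))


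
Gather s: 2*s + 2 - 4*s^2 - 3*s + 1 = -4*s^2 - s + 3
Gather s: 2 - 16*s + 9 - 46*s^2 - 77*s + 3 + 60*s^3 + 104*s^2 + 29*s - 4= 60*s^3 + 58*s^2 - 64*s + 10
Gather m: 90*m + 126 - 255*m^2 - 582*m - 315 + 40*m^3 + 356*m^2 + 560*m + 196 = 40*m^3 + 101*m^2 + 68*m + 7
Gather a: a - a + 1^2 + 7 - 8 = 0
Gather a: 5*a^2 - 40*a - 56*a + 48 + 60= 5*a^2 - 96*a + 108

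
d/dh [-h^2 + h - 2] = 1 - 2*h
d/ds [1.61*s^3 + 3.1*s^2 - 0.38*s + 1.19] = 4.83*s^2 + 6.2*s - 0.38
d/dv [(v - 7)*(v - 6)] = 2*v - 13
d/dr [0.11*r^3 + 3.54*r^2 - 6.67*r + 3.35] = 0.33*r^2 + 7.08*r - 6.67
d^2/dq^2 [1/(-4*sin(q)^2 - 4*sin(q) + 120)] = (4*sin(q)^4 + 3*sin(q)^3 + 115*sin(q)^2 + 24*sin(q) - 62)/(4*(sin(q)^2 + sin(q) - 30)^3)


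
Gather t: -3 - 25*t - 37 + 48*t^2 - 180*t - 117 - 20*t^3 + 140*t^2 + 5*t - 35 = -20*t^3 + 188*t^2 - 200*t - 192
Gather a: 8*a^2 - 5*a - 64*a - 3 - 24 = 8*a^2 - 69*a - 27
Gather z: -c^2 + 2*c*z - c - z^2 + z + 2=-c^2 - c - z^2 + z*(2*c + 1) + 2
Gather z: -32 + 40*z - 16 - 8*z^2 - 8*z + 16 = -8*z^2 + 32*z - 32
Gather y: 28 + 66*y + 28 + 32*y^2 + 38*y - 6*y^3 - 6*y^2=-6*y^3 + 26*y^2 + 104*y + 56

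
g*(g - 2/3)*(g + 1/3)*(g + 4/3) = g^4 + g^3 - 2*g^2/3 - 8*g/27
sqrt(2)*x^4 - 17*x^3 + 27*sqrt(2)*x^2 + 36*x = x*(x - 6*sqrt(2))*(x - 3*sqrt(2))*(sqrt(2)*x + 1)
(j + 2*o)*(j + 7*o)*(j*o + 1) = j^3*o + 9*j^2*o^2 + j^2 + 14*j*o^3 + 9*j*o + 14*o^2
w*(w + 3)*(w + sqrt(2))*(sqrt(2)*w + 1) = sqrt(2)*w^4 + 3*w^3 + 3*sqrt(2)*w^3 + sqrt(2)*w^2 + 9*w^2 + 3*sqrt(2)*w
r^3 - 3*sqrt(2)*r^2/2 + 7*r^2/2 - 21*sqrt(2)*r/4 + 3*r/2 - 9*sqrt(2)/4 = (r + 1/2)*(r + 3)*(r - 3*sqrt(2)/2)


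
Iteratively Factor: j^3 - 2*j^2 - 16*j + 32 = (j - 4)*(j^2 + 2*j - 8) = (j - 4)*(j + 4)*(j - 2)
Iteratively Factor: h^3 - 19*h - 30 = (h - 5)*(h^2 + 5*h + 6) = (h - 5)*(h + 2)*(h + 3)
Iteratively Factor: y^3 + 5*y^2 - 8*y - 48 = (y - 3)*(y^2 + 8*y + 16) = (y - 3)*(y + 4)*(y + 4)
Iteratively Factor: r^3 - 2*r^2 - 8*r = (r + 2)*(r^2 - 4*r) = (r - 4)*(r + 2)*(r)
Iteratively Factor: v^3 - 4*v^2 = (v - 4)*(v^2) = v*(v - 4)*(v)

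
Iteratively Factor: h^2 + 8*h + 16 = (h + 4)*(h + 4)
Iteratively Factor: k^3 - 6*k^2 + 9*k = (k)*(k^2 - 6*k + 9) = k*(k - 3)*(k - 3)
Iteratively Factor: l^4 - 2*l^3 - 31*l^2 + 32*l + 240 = (l + 3)*(l^3 - 5*l^2 - 16*l + 80) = (l + 3)*(l + 4)*(l^2 - 9*l + 20) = (l - 4)*(l + 3)*(l + 4)*(l - 5)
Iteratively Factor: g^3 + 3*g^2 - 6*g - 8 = (g + 1)*(g^2 + 2*g - 8) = (g + 1)*(g + 4)*(g - 2)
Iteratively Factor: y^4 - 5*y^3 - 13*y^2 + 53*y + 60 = (y - 5)*(y^3 - 13*y - 12) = (y - 5)*(y + 3)*(y^2 - 3*y - 4) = (y - 5)*(y + 1)*(y + 3)*(y - 4)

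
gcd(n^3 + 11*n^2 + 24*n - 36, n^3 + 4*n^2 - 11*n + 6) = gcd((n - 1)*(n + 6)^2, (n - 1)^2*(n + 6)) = n^2 + 5*n - 6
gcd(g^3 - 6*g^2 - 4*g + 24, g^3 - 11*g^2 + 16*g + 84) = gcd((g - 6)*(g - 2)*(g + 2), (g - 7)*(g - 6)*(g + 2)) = g^2 - 4*g - 12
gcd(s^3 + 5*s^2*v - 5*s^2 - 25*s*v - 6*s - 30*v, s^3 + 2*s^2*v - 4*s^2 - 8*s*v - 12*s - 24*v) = s - 6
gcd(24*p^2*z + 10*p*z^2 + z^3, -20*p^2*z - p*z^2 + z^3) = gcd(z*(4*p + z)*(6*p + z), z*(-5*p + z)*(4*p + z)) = 4*p*z + z^2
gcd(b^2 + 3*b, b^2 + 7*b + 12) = b + 3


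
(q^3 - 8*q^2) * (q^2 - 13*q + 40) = q^5 - 21*q^4 + 144*q^3 - 320*q^2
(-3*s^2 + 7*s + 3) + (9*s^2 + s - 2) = 6*s^2 + 8*s + 1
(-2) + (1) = -1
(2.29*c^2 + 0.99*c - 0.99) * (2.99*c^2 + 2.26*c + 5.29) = 6.8471*c^4 + 8.1355*c^3 + 11.3914*c^2 + 2.9997*c - 5.2371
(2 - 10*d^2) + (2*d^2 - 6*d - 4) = -8*d^2 - 6*d - 2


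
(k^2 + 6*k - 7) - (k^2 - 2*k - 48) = 8*k + 41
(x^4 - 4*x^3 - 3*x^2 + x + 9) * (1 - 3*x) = -3*x^5 + 13*x^4 + 5*x^3 - 6*x^2 - 26*x + 9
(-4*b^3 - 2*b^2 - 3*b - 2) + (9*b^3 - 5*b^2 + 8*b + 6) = 5*b^3 - 7*b^2 + 5*b + 4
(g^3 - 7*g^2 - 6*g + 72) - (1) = g^3 - 7*g^2 - 6*g + 71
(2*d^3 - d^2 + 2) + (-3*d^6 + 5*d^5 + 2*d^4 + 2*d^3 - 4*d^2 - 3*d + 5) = -3*d^6 + 5*d^5 + 2*d^4 + 4*d^3 - 5*d^2 - 3*d + 7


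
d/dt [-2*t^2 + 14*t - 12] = 14 - 4*t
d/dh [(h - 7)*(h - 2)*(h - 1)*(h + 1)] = 4*h^3 - 27*h^2 + 26*h + 9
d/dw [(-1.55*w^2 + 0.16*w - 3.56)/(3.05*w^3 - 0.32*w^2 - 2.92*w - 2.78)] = (4.7275*w^4 - 0.976*w^3 + 37.1512*w^2 + 6.3396*w - 10.84)/(9.3025*w^6 - 1.952*w^5 - 17.7096*w^4 - 15.0892*w^3 + 10.3056*w^2 + 16.2352*w + 7.7284)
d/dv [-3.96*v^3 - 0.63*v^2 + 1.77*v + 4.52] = -11.88*v^2 - 1.26*v + 1.77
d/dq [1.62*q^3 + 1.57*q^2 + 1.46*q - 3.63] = 4.86*q^2 + 3.14*q + 1.46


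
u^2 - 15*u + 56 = (u - 8)*(u - 7)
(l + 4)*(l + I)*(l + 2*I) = l^3 + 4*l^2 + 3*I*l^2 - 2*l + 12*I*l - 8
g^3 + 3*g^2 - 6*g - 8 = (g - 2)*(g + 1)*(g + 4)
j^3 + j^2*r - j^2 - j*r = j*(j - 1)*(j + r)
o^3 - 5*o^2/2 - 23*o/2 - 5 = (o - 5)*(o + 1/2)*(o + 2)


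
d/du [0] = 0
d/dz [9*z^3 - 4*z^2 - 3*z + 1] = 27*z^2 - 8*z - 3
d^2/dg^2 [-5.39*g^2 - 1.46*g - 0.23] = -10.7800000000000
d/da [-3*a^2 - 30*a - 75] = -6*a - 30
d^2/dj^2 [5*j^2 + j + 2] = 10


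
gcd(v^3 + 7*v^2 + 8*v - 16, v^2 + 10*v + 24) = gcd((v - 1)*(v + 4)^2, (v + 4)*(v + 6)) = v + 4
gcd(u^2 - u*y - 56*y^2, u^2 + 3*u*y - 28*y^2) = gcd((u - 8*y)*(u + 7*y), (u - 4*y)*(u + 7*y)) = u + 7*y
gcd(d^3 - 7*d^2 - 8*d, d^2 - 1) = d + 1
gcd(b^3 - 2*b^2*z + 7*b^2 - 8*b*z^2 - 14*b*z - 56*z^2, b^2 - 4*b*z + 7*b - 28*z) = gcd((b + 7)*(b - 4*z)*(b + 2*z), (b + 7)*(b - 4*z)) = -b^2 + 4*b*z - 7*b + 28*z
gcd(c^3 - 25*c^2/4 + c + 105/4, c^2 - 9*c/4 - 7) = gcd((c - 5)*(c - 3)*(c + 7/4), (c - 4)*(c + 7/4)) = c + 7/4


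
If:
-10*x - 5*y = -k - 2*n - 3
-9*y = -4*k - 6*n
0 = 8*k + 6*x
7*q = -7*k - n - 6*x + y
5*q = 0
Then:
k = -9/19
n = -39/19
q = 0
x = 12/19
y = -30/19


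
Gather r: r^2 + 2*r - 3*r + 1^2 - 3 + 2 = r^2 - r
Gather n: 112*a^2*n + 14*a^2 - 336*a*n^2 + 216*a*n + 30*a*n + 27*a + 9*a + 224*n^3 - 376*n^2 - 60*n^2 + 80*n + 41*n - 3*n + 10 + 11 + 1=14*a^2 + 36*a + 224*n^3 + n^2*(-336*a - 436) + n*(112*a^2 + 246*a + 118) + 22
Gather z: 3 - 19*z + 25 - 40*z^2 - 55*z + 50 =-40*z^2 - 74*z + 78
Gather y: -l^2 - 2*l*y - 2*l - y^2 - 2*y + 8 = -l^2 - 2*l - y^2 + y*(-2*l - 2) + 8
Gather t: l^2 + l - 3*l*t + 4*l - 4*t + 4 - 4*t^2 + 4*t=l^2 - 3*l*t + 5*l - 4*t^2 + 4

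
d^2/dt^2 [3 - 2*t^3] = -12*t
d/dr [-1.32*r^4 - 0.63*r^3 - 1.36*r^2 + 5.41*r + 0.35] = -5.28*r^3 - 1.89*r^2 - 2.72*r + 5.41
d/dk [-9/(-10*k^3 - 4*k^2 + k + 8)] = 9*(-30*k^2 - 8*k + 1)/(10*k^3 + 4*k^2 - k - 8)^2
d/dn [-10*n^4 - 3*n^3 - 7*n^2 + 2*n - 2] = -40*n^3 - 9*n^2 - 14*n + 2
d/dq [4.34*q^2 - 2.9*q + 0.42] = 8.68*q - 2.9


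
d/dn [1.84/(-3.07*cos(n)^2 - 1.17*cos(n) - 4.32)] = -(11.2976*cos(n) + 2.1528)*sin(n)/(3.07*cos(n)^2 + 1.17*cos(n) + 4.32)^2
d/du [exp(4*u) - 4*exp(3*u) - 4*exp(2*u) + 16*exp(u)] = 4*(exp(3*u) - 3*exp(2*u) - 2*exp(u) + 4)*exp(u)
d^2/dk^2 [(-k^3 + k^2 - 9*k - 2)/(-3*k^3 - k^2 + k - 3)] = 4*(-6*k^6 + 126*k^5 + 63*k^4 + 72*k^3 - 249*k^2 - 57*k + 7)/(27*k^9 + 27*k^8 - 18*k^7 + 64*k^6 + 60*k^5 - 42*k^4 + 62*k^3 + 36*k^2 - 27*k + 27)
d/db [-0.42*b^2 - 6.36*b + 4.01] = -0.84*b - 6.36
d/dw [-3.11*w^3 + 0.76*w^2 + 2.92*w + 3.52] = -9.33*w^2 + 1.52*w + 2.92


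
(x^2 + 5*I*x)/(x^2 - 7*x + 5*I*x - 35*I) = x/(x - 7)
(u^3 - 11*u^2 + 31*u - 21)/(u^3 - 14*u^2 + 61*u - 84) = (u - 1)/(u - 4)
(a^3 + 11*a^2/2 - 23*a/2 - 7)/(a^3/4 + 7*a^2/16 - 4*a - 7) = 8*(2*a^3 + 11*a^2 - 23*a - 14)/(4*a^3 + 7*a^2 - 64*a - 112)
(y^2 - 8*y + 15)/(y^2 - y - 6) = (y - 5)/(y + 2)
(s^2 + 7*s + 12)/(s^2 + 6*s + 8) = (s + 3)/(s + 2)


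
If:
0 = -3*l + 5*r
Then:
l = 5*r/3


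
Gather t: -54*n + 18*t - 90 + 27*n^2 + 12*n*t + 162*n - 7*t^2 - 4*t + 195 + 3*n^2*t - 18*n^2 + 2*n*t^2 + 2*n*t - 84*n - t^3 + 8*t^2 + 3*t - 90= 9*n^2 + 24*n - t^3 + t^2*(2*n + 1) + t*(3*n^2 + 14*n + 17) + 15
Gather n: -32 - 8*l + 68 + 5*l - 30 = 6 - 3*l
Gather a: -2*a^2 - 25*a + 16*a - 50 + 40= -2*a^2 - 9*a - 10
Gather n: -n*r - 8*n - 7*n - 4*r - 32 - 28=n*(-r - 15) - 4*r - 60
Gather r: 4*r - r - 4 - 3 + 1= 3*r - 6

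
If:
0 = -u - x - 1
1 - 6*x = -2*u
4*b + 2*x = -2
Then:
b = -7/16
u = -7/8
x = -1/8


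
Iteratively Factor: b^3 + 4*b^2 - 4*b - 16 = (b - 2)*(b^2 + 6*b + 8) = (b - 2)*(b + 4)*(b + 2)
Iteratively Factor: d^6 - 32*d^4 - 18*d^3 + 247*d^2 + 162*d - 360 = (d - 1)*(d^5 + d^4 - 31*d^3 - 49*d^2 + 198*d + 360) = (d - 1)*(d + 3)*(d^4 - 2*d^3 - 25*d^2 + 26*d + 120) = (d - 1)*(d + 2)*(d + 3)*(d^3 - 4*d^2 - 17*d + 60) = (d - 3)*(d - 1)*(d + 2)*(d + 3)*(d^2 - d - 20) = (d - 5)*(d - 3)*(d - 1)*(d + 2)*(d + 3)*(d + 4)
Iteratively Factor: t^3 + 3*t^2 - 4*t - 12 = (t - 2)*(t^2 + 5*t + 6) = (t - 2)*(t + 2)*(t + 3)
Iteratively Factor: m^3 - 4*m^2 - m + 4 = (m - 4)*(m^2 - 1) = (m - 4)*(m + 1)*(m - 1)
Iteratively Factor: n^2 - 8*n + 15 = (n - 5)*(n - 3)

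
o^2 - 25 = (o - 5)*(o + 5)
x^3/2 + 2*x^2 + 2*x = x*(x/2 + 1)*(x + 2)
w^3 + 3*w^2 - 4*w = w*(w - 1)*(w + 4)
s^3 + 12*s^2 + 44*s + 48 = (s + 2)*(s + 4)*(s + 6)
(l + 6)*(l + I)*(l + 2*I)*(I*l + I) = I*l^4 - 3*l^3 + 7*I*l^3 - 21*l^2 + 4*I*l^2 - 18*l - 14*I*l - 12*I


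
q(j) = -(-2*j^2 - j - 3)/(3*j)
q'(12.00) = 0.66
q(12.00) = 8.42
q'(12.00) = 0.66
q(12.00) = 8.42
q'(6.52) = 0.64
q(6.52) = 4.83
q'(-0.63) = -1.85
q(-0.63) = -1.67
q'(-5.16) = 0.63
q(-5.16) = -3.30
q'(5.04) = 0.63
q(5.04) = 3.89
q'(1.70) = 0.32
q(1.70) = 2.05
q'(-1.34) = 0.11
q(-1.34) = -1.31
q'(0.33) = -8.52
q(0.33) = 3.58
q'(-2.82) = 0.54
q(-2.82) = -1.90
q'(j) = -(-4*j - 1)/(3*j) + (-2*j^2 - j - 3)/(3*j^2)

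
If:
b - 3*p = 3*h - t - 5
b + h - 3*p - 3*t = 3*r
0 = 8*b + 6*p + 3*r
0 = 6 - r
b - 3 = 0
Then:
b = 3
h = 93/8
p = -7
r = 6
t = 47/8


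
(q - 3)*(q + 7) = q^2 + 4*q - 21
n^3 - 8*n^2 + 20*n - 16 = (n - 4)*(n - 2)^2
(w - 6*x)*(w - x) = w^2 - 7*w*x + 6*x^2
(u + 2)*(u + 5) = u^2 + 7*u + 10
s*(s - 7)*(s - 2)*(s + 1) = s^4 - 8*s^3 + 5*s^2 + 14*s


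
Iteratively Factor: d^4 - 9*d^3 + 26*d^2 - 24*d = (d - 4)*(d^3 - 5*d^2 + 6*d) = d*(d - 4)*(d^2 - 5*d + 6) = d*(d - 4)*(d - 3)*(d - 2)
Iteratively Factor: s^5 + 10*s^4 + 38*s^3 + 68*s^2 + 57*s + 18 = (s + 1)*(s^4 + 9*s^3 + 29*s^2 + 39*s + 18) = (s + 1)^2*(s^3 + 8*s^2 + 21*s + 18) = (s + 1)^2*(s + 2)*(s^2 + 6*s + 9) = (s + 1)^2*(s + 2)*(s + 3)*(s + 3)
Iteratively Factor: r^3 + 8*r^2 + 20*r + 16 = (r + 2)*(r^2 + 6*r + 8) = (r + 2)^2*(r + 4)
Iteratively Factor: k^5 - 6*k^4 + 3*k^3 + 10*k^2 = (k - 2)*(k^4 - 4*k^3 - 5*k^2) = k*(k - 2)*(k^3 - 4*k^2 - 5*k) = k^2*(k - 2)*(k^2 - 4*k - 5) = k^2*(k - 5)*(k - 2)*(k + 1)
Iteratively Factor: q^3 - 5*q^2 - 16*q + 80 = (q - 5)*(q^2 - 16) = (q - 5)*(q + 4)*(q - 4)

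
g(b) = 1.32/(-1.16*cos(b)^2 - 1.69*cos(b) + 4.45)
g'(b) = 1.32*(-2.32*sin(b)*cos(b) - 1.69*sin(b))/(-1.16*cos(b)^2 - 1.69*cos(b) + 4.45)^2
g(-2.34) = 0.26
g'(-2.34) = 0.00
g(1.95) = 0.27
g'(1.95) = -0.04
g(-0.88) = 0.45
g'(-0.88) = 0.38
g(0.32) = 0.73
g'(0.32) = -0.50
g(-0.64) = 0.56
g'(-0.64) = 0.51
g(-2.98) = 0.26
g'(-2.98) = -0.01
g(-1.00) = 0.41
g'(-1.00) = 0.32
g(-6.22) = 0.82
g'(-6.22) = -0.13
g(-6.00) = 0.75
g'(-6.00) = -0.47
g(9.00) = 0.26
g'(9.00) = 0.01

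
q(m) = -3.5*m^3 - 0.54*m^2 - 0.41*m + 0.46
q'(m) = -10.5*m^2 - 1.08*m - 0.41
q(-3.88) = 198.36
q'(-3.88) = -154.29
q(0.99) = -3.87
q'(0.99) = -11.77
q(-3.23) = 114.09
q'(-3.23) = -106.47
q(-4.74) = 363.01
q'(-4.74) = -231.20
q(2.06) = -33.27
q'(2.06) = -47.19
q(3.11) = -111.32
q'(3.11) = -105.33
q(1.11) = -5.45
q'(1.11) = -14.55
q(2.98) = -98.18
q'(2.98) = -96.87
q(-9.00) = 2511.91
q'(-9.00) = -841.19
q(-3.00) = 91.33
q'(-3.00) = -91.67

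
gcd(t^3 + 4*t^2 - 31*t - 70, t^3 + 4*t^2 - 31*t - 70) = t^3 + 4*t^2 - 31*t - 70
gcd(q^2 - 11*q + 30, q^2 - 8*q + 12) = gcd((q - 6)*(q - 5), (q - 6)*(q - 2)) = q - 6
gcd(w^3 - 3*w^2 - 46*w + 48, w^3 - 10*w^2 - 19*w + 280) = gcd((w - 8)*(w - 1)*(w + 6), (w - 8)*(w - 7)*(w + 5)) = w - 8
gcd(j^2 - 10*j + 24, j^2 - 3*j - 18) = j - 6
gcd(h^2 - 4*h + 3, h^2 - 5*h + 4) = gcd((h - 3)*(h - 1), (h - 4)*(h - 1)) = h - 1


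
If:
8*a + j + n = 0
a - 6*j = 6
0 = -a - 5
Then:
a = -5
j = -11/6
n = 251/6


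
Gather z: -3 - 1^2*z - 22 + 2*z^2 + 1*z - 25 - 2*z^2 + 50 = 0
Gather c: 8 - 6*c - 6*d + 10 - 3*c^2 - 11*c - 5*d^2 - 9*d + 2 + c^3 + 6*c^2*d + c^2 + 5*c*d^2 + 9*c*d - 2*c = c^3 + c^2*(6*d - 2) + c*(5*d^2 + 9*d - 19) - 5*d^2 - 15*d + 20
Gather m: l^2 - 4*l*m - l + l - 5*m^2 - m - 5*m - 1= l^2 - 5*m^2 + m*(-4*l - 6) - 1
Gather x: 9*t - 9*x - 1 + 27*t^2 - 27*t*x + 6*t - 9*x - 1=27*t^2 + 15*t + x*(-27*t - 18) - 2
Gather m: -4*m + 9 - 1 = 8 - 4*m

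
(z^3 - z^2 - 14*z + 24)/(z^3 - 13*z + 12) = (z - 2)/(z - 1)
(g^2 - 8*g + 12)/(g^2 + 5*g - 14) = (g - 6)/(g + 7)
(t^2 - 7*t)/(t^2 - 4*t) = (t - 7)/(t - 4)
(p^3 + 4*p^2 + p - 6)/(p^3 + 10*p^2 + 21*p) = (p^2 + p - 2)/(p*(p + 7))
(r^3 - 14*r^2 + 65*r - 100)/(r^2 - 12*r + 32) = (r^2 - 10*r + 25)/(r - 8)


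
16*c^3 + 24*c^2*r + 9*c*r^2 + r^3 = (c + r)*(4*c + r)^2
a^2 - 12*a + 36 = (a - 6)^2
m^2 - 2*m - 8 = (m - 4)*(m + 2)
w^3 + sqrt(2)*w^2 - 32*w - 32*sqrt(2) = (w - 4*sqrt(2))*(w + sqrt(2))*(w + 4*sqrt(2))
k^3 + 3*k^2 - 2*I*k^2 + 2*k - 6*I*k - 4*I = (k + 1)*(k + 2)*(k - 2*I)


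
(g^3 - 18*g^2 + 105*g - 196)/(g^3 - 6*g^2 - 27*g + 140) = (g - 7)/(g + 5)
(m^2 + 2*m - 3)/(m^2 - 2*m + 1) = (m + 3)/(m - 1)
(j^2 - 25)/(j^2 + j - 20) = (j - 5)/(j - 4)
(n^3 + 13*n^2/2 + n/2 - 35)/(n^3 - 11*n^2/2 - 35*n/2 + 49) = (n + 5)/(n - 7)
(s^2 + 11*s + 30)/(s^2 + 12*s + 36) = (s + 5)/(s + 6)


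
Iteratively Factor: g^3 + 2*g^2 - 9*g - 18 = (g + 2)*(g^2 - 9) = (g + 2)*(g + 3)*(g - 3)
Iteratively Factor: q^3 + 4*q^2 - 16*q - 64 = (q - 4)*(q^2 + 8*q + 16) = (q - 4)*(q + 4)*(q + 4)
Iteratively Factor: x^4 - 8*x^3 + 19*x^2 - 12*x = (x - 4)*(x^3 - 4*x^2 + 3*x) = (x - 4)*(x - 1)*(x^2 - 3*x) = (x - 4)*(x - 3)*(x - 1)*(x)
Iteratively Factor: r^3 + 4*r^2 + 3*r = (r + 1)*(r^2 + 3*r) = (r + 1)*(r + 3)*(r)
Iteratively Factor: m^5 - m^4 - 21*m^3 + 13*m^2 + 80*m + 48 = (m + 1)*(m^4 - 2*m^3 - 19*m^2 + 32*m + 48) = (m - 4)*(m + 1)*(m^3 + 2*m^2 - 11*m - 12) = (m - 4)*(m + 1)*(m + 4)*(m^2 - 2*m - 3) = (m - 4)*(m - 3)*(m + 1)*(m + 4)*(m + 1)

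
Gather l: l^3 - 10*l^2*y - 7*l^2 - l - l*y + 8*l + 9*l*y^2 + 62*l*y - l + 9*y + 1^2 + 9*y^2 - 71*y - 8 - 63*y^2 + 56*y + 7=l^3 + l^2*(-10*y - 7) + l*(9*y^2 + 61*y + 6) - 54*y^2 - 6*y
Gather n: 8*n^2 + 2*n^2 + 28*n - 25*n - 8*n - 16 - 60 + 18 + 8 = 10*n^2 - 5*n - 50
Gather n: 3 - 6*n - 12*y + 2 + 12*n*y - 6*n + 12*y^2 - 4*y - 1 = n*(12*y - 12) + 12*y^2 - 16*y + 4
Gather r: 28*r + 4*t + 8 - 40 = 28*r + 4*t - 32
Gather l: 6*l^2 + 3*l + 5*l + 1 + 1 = 6*l^2 + 8*l + 2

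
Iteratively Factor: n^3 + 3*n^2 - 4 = (n + 2)*(n^2 + n - 2) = (n - 1)*(n + 2)*(n + 2)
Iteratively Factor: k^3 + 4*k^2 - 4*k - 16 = (k + 4)*(k^2 - 4) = (k - 2)*(k + 4)*(k + 2)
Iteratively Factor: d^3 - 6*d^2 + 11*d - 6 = (d - 2)*(d^2 - 4*d + 3) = (d - 3)*(d - 2)*(d - 1)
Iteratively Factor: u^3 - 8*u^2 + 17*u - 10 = (u - 5)*(u^2 - 3*u + 2) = (u - 5)*(u - 2)*(u - 1)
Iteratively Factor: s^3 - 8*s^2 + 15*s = (s)*(s^2 - 8*s + 15) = s*(s - 5)*(s - 3)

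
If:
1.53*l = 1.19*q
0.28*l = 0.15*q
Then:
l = 0.00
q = 0.00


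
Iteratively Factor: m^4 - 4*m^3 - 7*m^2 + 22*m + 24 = (m + 1)*(m^3 - 5*m^2 - 2*m + 24) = (m - 3)*(m + 1)*(m^2 - 2*m - 8) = (m - 3)*(m + 1)*(m + 2)*(m - 4)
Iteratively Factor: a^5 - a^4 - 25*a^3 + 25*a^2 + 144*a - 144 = (a - 3)*(a^4 + 2*a^3 - 19*a^2 - 32*a + 48) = (a - 3)*(a - 1)*(a^3 + 3*a^2 - 16*a - 48) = (a - 3)*(a - 1)*(a + 3)*(a^2 - 16) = (a - 3)*(a - 1)*(a + 3)*(a + 4)*(a - 4)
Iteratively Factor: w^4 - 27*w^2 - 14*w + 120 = (w + 3)*(w^3 - 3*w^2 - 18*w + 40) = (w + 3)*(w + 4)*(w^2 - 7*w + 10) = (w - 2)*(w + 3)*(w + 4)*(w - 5)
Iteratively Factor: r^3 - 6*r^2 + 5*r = (r - 1)*(r^2 - 5*r) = (r - 5)*(r - 1)*(r)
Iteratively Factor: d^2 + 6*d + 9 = (d + 3)*(d + 3)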